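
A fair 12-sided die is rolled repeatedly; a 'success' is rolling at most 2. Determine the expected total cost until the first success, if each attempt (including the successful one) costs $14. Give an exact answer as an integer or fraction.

E[#attempts] = 1/p = 6; E[cost] = 14·6 = 84.

$84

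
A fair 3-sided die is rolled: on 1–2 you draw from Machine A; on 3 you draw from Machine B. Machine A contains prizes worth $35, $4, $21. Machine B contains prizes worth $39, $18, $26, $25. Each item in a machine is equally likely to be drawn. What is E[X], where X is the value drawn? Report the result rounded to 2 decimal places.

$22.33

E[X | Machine A] = (35 + 4 + 21)/3 = 20
E[X | Machine B] = (39 + 18 + 26 + 25)/4 = 27
E[X] = (2/3)·20 + (1/3)·27 = 67/3 ≈ 22.33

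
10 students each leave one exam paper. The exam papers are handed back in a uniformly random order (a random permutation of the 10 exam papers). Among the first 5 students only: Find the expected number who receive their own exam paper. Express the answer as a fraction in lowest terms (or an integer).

1/2

Let Xᵢ = 1 if person i gets their own exam paper. For each i, P(Xᵢ=1) = 1/10.
By linearity of expectation, E[X₁+…+X_5] = 5·(1/10) = 1/2.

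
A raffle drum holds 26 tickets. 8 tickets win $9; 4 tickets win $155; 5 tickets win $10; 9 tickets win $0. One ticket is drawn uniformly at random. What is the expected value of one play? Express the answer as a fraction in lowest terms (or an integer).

E[payout] = (8/26)·9 + (4/26)·155 + (5/26)·10 + (9/26)·0 = 371/13

371/13 dollars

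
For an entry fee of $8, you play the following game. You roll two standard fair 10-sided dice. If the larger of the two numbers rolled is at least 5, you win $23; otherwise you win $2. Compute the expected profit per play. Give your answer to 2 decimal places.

$11.64

E[payout] = (4/25)·2 + (21/25)·23 = 491/25
Expected profit = 491/25 − 8 = 291/25 ≈ $11.64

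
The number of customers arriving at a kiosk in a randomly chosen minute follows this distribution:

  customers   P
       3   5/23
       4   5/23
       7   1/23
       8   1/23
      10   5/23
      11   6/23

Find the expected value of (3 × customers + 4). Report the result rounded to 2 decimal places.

E[3x+4] = (5/23)·13 + (5/23)·16 + (1/23)·25 + (1/23)·28 + (5/23)·34 + (6/23)·37
     = 590/23 ≈ 25.65

25.65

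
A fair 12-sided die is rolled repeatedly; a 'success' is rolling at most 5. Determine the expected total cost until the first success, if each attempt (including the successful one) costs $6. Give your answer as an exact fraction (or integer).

72/5 dollars

E[#attempts] = 1/p = 12/5; E[cost] = 6·12/5 = 72/5.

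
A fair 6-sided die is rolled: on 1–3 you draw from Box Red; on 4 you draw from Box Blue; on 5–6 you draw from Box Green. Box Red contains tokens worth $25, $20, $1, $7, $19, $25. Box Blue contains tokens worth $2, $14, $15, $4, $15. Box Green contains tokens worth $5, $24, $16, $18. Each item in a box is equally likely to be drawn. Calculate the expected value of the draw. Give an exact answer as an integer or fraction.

$15

E[X | Box Red] = (25 + 20 + 1 + 7 + 19 + 25)/6 = 97/6
E[X | Box Blue] = (2 + 14 + 15 + 4 + 15)/5 = 10
E[X | Box Green] = (5 + 24 + 16 + 18)/4 = 63/4
E[X] = (1/2)·97/6 + (1/6)·10 + (1/3)·63/4 = 15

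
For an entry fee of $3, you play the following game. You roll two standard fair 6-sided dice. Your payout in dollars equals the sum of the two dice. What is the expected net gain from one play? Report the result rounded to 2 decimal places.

$4.00

Distribution of the sum of the two dice: 2 w.p. 1/36, 3 w.p. 1/18, 4 w.p. 1/12, 5 w.p. 1/9, 6 w.p. 5/36, 7 w.p. 1/6, …
E[payout] = (1/36)·2 + (1/18)·3 + (1/12)·4 + (1/9)·5 + (5/36)·6 + (1/6)·7 + (5/36)·8 + (1/9)·9 + (1/12)·10 + (1/18)·11 + (1/36)·12 = 7
Expected profit = 7 − 3 = 4 ≈ $4.00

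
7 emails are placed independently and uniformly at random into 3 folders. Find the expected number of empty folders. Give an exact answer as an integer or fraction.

128/729

Let Xⱼ=1 if folder j is empty. P(Xⱼ=1) = ((3-1)/3)^7 = 128/2187.
By linearity, E[#empty] = 3·128/2187 = 128/729.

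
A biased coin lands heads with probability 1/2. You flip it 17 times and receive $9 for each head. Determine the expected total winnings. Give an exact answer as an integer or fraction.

153/2 dollars

E[#heads] = 17·1/2 = 17/2 (linearity over flips).
E[winnings] = 9·17/2 = 153/2.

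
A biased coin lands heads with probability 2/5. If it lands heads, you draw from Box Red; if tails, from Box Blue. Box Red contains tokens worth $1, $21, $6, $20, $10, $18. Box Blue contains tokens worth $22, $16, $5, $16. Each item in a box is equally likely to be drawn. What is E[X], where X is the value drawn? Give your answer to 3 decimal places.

$13.917

E[X | Box Red] = (1 + 21 + 6 + 20 + 10 + 18)/6 = 38/3
E[X | Box Blue] = (22 + 16 + 5 + 16)/4 = 59/4
E[X] = (2/5)·38/3 + (3/5)·59/4 = 167/12 ≈ 13.917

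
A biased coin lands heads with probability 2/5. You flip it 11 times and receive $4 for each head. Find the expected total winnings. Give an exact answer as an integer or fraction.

E[#heads] = 11·2/5 = 22/5 (linearity over flips).
E[winnings] = 4·22/5 = 88/5.

88/5 dollars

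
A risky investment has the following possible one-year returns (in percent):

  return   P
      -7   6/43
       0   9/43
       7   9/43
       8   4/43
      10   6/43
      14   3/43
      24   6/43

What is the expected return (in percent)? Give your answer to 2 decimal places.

E[X] = (6/43)·(-7) + (9/43)·0 + (9/43)·7 + (4/43)·8 + (6/43)·10 + (3/43)·14 + (6/43)·24
     = 299/43 ≈ 6.95

6.95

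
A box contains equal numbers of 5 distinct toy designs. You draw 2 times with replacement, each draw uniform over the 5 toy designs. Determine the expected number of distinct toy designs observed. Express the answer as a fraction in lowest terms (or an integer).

9/5

Let Xⱼ=1 if type j appears at least once. P(Xⱼ=1) = 1 − ((5−1)/5)^2 = 9/25.
E[#distinct] = 5·9/25 = 9/5.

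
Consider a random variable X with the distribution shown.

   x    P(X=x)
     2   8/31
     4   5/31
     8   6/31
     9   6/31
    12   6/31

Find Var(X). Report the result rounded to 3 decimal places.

E[X] = (8/31)·2 + (5/31)·4 + (6/31)·8 + (6/31)·9 + (6/31)·12 = 210/31
E[X²] = (8/31)·4 + (5/31)·16 + (6/31)·64 + (6/31)·81 + (6/31)·144 = 1846/31
Var(X) = 1846/31 − (210/31)² = 13126/961 ≈ 13.659

13.659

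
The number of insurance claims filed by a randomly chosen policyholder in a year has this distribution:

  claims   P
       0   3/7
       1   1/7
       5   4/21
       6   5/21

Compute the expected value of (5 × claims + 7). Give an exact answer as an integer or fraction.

E[5x+7] = (3/7)·7 + (1/7)·12 + (4/21)·32 + (5/21)·37
     = 412/21

412/21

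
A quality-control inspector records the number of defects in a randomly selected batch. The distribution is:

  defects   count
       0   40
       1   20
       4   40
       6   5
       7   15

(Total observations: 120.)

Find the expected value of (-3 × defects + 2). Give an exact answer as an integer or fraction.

-47/8

Total = 120, so P(defects=0) = 40/120, etc.
E[-3x+2] = (1/3)·2 + (1/6)·(-1) + (1/3)·(-10) + (1/24)·(-16) + (1/8)·(-19)
     = -47/8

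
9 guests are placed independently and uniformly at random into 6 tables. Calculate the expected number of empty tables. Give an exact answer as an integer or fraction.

Let Xⱼ=1 if table j is empty. P(Xⱼ=1) = ((6-1)/6)^9 = 1953125/10077696.
By linearity, E[#empty] = 6·1953125/10077696 = 1953125/1679616.

1953125/1679616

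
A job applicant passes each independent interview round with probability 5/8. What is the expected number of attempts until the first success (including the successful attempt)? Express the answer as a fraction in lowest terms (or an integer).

8/5

For a geometric distribution, E[trials] = 1/p = 1/(5/8) = 8/5.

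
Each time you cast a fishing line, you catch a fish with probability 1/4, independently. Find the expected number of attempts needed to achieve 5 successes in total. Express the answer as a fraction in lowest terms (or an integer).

20

By linearity (sum of 5 independent geometric waits), E[trials] = 5/p = 5/(1/4) = 20.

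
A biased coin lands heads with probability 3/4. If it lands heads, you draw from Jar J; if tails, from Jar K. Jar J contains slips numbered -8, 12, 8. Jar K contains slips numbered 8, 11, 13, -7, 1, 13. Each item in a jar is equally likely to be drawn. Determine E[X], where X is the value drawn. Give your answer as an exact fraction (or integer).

37/8

E[X | Jar J] = (-8 + 12 + 8)/3 = 4
E[X | Jar K] = (8 + 11 + 13 − 7 + 1 + 13)/6 = 13/2
E[X] = (3/4)·4 + (1/4)·13/2 = 37/8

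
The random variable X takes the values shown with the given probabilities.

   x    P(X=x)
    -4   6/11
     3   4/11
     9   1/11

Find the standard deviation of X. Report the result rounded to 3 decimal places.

4.392

E[X] = -3/11, E[X²] = 213/11
Var(X) = E[X²] − (E[X])² = 213/11 − 9/121 = 2334/121
SD(X) = √(2334/121) ≈ 4.392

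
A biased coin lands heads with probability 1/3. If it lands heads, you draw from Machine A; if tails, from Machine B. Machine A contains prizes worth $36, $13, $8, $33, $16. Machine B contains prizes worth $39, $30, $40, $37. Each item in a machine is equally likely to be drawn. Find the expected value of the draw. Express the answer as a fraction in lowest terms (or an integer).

157/5 dollars

E[X | Machine A] = (36 + 13 + 8 + 33 + 16)/5 = 106/5
E[X | Machine B] = (39 + 30 + 40 + 37)/4 = 73/2
E[X] = (1/3)·106/5 + (2/3)·73/2 = 157/5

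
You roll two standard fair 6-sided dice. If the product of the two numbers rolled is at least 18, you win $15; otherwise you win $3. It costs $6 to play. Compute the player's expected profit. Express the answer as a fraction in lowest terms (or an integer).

E[payout] = (13/18)·3 + (5/18)·15 = 19/3
Expected profit = 19/3 − 6 = 1/3

1/3 dollars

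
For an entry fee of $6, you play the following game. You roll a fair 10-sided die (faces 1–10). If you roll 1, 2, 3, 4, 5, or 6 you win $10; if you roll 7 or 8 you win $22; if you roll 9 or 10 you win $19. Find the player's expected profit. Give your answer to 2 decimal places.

E[payout] = (3/5)·10 + (1/5)·19 + (1/5)·22 = 71/5
Expected profit = 71/5 − 6 = 41/5 ≈ $8.20

$8.20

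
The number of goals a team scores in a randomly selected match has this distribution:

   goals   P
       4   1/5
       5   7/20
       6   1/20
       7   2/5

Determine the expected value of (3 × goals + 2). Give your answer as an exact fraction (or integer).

E[3x+2] = (1/5)·14 + (7/20)·17 + (1/20)·20 + (2/5)·23
     = 379/20

379/20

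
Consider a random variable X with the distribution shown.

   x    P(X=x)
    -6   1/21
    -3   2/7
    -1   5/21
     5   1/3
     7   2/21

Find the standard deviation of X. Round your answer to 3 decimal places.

4.076

E[X] = 20/21, E[X²] = 368/21
Var(X) = E[X²] − (E[X])² = 368/21 − 400/441 = 7328/441
SD(X) = √(7328/441) ≈ 4.076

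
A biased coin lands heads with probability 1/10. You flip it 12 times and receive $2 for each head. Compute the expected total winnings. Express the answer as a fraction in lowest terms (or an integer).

E[#heads] = 12·1/10 = 6/5 (linearity over flips).
E[winnings] = 2·6/5 = 12/5.

12/5 dollars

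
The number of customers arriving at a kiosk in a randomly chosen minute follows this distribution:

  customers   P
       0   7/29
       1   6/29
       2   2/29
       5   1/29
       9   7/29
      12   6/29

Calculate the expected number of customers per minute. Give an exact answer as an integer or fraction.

150/29

E[X] = (7/29)·0 + (6/29)·1 + (2/29)·2 + (1/29)·5 + (7/29)·9 + (6/29)·12
     = 150/29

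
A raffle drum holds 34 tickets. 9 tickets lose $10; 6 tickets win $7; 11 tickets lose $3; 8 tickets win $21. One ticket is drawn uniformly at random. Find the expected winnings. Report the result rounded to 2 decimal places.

E[payout] = (9/34)·(-10) + (6/34)·7 + (11/34)·(-3) + (8/34)·21 = 87/34
≈ $2.56

$2.56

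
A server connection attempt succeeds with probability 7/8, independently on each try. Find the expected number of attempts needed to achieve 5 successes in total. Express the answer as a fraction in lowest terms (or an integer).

By linearity (sum of 5 independent geometric waits), E[trials] = 5/p = 5/(7/8) = 40/7.

40/7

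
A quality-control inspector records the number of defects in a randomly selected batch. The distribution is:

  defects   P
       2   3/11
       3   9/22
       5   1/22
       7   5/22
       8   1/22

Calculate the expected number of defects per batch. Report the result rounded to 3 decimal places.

3.955

E[X] = (3/11)·2 + (9/22)·3 + (1/22)·5 + (5/22)·7 + (1/22)·8
     = 87/22 ≈ 3.955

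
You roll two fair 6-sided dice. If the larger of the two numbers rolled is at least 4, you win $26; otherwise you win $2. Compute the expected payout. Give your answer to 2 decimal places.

E[payout] = (1/4)·2 + (3/4)·26 = 20
≈ $20.00

$20.00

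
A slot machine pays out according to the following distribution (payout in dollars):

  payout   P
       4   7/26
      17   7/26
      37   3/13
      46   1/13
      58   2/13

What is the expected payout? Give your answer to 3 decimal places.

$26.654

E[X] = (7/26)·4 + (7/26)·17 + (3/13)·37 + (1/13)·46 + (2/13)·58
     = 693/26 ≈ 26.654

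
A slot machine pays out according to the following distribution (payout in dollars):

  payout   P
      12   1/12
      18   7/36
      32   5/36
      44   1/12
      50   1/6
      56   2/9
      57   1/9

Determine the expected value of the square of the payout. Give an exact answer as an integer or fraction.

16678/9

E[X²] = (1/12)·144 + (7/36)·324 + (5/36)·1024 + (1/12)·1936 + (1/6)·2500 + (2/9)·3136 + (1/9)·3249
     = 16678/9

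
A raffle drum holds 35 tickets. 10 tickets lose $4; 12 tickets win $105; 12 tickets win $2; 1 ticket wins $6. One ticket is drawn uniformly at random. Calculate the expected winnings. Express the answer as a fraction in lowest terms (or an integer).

E[payout] = (10/35)·(-4) + (12/35)·105 + (12/35)·2 + (1/35)·6 = 250/7

250/7 dollars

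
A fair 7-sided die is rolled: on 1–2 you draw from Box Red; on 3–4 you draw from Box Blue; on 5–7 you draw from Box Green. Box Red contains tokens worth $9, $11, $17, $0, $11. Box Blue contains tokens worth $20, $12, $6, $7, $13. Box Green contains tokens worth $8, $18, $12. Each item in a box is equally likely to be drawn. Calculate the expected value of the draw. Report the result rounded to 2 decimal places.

E[X | Box Red] = (9 + 11 + 17 + 0 + 11)/5 = 48/5
E[X | Box Blue] = (20 + 12 + 6 + 7 + 13)/5 = 58/5
E[X | Box Green] = (8 + 18 + 12)/3 = 38/3
E[X] = (2/7)·48/5 + (2/7)·58/5 + (3/7)·38/3 = 402/35 ≈ 11.49

$11.49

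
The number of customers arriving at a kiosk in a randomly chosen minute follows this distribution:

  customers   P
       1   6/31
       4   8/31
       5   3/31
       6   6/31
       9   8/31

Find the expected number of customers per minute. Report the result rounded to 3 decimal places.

E[X] = (6/31)·1 + (8/31)·4 + (3/31)·5 + (6/31)·6 + (8/31)·9
     = 161/31 ≈ 5.194

5.194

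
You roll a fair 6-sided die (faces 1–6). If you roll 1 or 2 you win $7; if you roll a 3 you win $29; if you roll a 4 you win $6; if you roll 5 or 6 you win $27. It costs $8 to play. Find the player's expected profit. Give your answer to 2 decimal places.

E[payout] = (1/6)·6 + (1/3)·7 + (1/3)·27 + (1/6)·29 = 103/6
Expected profit = 103/6 − 8 = 55/6 ≈ $9.17

$9.17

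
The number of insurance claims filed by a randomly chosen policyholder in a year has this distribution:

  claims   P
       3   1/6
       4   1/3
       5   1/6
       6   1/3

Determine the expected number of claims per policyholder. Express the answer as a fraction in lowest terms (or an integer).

14/3

E[X] = (1/6)·3 + (1/3)·4 + (1/6)·5 + (1/3)·6
     = 14/3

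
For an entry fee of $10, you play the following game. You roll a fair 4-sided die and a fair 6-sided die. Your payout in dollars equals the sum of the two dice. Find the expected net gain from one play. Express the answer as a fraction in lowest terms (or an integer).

Distribution of the sum of the two dice: 2 w.p. 1/24, 3 w.p. 1/12, 4 w.p. 1/8, 5 w.p. 1/6, 6 w.p. 1/6, 7 w.p. 1/6, …
E[payout] = (1/24)·2 + (1/12)·3 + (1/8)·4 + (1/6)·5 + (1/6)·6 + (1/6)·7 + (1/8)·8 + (1/12)·9 + (1/24)·10 = 6
Expected profit = 6 − 10 = -4

-$4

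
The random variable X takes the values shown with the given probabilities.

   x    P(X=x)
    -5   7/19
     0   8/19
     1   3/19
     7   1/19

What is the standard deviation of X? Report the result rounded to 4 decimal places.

E[X] = -25/19, E[X²] = 227/19
Var(X) = E[X²] − (E[X])² = 227/19 − 625/361 = 3688/361
SD(X) = √(3688/361) ≈ 3.1963

3.1963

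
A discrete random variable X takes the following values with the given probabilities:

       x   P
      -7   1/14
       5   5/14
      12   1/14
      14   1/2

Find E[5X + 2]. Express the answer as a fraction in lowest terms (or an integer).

E[5x+2] = (1/14)·(-33) + (5/14)·27 + (1/14)·62 + (1/2)·72
     = 334/7

334/7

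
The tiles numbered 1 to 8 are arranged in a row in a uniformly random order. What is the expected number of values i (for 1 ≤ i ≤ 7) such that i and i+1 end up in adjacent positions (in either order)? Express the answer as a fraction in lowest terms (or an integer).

7/4

For each i ∈ {1,…,7}, let Xᵢ = 1 if i and i+1 are adjacent. P(Xᵢ=1) = 2·(8−1)!/8! = 2/8.
By linearity, E[ΣXᵢ] = (7)·(2/8) = 7/4.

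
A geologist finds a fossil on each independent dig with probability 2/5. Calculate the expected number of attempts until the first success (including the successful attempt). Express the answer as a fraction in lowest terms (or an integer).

5/2

For a geometric distribution, E[trials] = 1/p = 1/(2/5) = 5/2.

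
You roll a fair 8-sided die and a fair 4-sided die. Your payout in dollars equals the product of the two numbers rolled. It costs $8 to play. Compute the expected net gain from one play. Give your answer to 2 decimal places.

Distribution of the product of the two numbers rolled: 1 w.p. 1/32, 2 w.p. 1/16, 3 w.p. 1/16, 4 w.p. 3/32, 5 w.p. 1/32, 6 w.p. 3/32, …
E[payout] = (1/32)·1 + (1/16)·2 + (1/16)·3 + (3/32)·4 + (1/32)·5 + (3/32)·6 + (1/32)·7 + (3/32)·8 + (1/32)·9 + (1/32)·10 + (3/32)·12 + (1/32)·14 + (1/32)·15 + (1/16)·16 + (1/32)·18 + (1/32)·20 + (1/32)·21 + (1/16)·24 + (1/32)·28 + (1/32)·32 = 45/4
Expected profit = 45/4 − 8 = 13/4 ≈ $3.25

$3.25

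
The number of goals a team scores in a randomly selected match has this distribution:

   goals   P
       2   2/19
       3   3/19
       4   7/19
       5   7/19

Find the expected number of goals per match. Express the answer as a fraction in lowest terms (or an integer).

4

E[X] = (2/19)·2 + (3/19)·3 + (7/19)·4 + (7/19)·5
     = 4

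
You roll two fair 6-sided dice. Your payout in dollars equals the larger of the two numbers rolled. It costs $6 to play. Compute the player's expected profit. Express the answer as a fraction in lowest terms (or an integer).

-55/36 dollars

Distribution of the larger of the two numbers rolled: 1 w.p. 1/36, 2 w.p. 1/12, 3 w.p. 5/36, 4 w.p. 7/36, 5 w.p. 1/4, 6 w.p. 11/36
E[payout] = (1/36)·1 + (1/12)·2 + (5/36)·3 + (7/36)·4 + (1/4)·5 + (11/36)·6 = 161/36
Expected profit = 161/36 − 6 = -55/36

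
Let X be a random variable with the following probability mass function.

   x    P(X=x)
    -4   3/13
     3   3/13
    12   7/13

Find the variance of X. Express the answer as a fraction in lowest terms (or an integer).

E[X] = (3/13)·(-4) + (3/13)·3 + (7/13)·12 = 81/13
E[X²] = (3/13)·16 + (3/13)·9 + (7/13)·144 = 1083/13
Var(X) = 1083/13 − (81/13)² = 7518/169

7518/169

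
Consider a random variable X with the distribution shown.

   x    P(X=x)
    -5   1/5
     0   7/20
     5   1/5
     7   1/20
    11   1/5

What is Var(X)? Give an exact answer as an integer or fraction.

12059/400

E[X] = (1/5)·(-5) + (7/20)·0 + (1/5)·5 + (1/20)·7 + (1/5)·11 = 51/20
E[X²] = (1/5)·25 + (7/20)·0 + (1/5)·25 + (1/20)·49 + (1/5)·121 = 733/20
Var(X) = 733/20 − (51/20)² = 12059/400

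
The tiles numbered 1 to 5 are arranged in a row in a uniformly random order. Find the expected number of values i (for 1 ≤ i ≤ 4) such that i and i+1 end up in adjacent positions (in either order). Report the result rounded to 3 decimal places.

For each i ∈ {1,…,4}, let Xᵢ = 1 if i and i+1 are adjacent. P(Xᵢ=1) = 2·(5−1)!/5! = 2/5.
By linearity, E[ΣXᵢ] = (4)·(2/5) = 8/5.
≈ 1.600

1.600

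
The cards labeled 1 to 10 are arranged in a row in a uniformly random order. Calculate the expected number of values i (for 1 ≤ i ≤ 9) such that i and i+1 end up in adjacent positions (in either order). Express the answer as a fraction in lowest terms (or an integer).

For each i ∈ {1,…,9}, let Xᵢ = 1 if i and i+1 are adjacent. P(Xᵢ=1) = 2·(10−1)!/10! = 2/10.
By linearity, E[ΣXᵢ] = (9)·(2/10) = 9/5.

9/5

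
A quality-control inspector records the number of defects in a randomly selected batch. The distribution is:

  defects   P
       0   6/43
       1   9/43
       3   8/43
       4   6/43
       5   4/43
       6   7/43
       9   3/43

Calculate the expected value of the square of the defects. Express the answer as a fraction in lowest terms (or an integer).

772/43

E[X²] = (6/43)·0 + (9/43)·1 + (8/43)·9 + (6/43)·16 + (4/43)·25 + (7/43)·36 + (3/43)·81
     = 772/43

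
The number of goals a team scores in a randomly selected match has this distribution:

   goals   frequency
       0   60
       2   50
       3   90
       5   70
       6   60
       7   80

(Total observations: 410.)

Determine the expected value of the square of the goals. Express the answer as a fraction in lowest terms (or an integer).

884/41

Total = 410, so P(goals=0) = 60/410, etc.
E[X²] = (6/41)·0 + (5/41)·4 + (9/41)·9 + (7/41)·25 + (6/41)·36 + (8/41)·49
     = 884/41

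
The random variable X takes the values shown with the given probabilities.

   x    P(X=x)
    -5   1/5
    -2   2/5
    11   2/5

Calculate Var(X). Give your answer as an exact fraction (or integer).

1206/25

E[X] = (1/5)·(-5) + (2/5)·(-2) + (2/5)·11 = 13/5
E[X²] = (1/5)·25 + (2/5)·4 + (2/5)·121 = 55
Var(X) = 55 − (13/5)² = 1206/25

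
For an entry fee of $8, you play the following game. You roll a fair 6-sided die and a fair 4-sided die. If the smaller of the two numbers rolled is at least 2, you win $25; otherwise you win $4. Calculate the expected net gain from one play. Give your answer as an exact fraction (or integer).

E[payout] = (3/8)·4 + (5/8)·25 = 137/8
Expected profit = 137/8 − 8 = 73/8

73/8 dollars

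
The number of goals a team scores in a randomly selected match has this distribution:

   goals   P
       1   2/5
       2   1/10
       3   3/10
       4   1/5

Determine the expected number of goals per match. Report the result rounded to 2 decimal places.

2.30

E[X] = (2/5)·1 + (1/10)·2 + (3/10)·3 + (1/5)·4
     = 23/10 ≈ 2.30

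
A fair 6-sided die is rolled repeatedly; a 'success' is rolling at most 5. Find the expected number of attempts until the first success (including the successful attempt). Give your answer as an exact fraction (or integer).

6/5

For a geometric distribution, E[trials] = 1/p = 1/(5/6) = 6/5.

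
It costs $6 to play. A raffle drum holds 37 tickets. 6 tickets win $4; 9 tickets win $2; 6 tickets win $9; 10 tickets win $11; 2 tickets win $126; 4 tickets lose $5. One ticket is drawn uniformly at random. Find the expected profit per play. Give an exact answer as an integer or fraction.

E[payout] = (6/37)·4 + (9/37)·2 + (6/37)·9 + (10/37)·11 + (2/37)·126 + (4/37)·(-5) = 438/37
Expected profit = 438/37 − 6 = 216/37

216/37 dollars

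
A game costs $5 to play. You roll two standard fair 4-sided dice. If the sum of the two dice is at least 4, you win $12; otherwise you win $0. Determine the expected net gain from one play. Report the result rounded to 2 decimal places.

E[payout] = (3/16)·0 + (13/16)·12 = 39/4
Expected profit = 39/4 − 5 = 19/4 ≈ $4.75

$4.75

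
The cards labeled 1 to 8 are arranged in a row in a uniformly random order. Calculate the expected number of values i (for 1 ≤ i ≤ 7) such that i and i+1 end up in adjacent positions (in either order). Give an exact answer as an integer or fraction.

For each i ∈ {1,…,7}, let Xᵢ = 1 if i and i+1 are adjacent. P(Xᵢ=1) = 2·(8−1)!/8! = 2/8.
By linearity, E[ΣXᵢ] = (7)·(2/8) = 7/4.

7/4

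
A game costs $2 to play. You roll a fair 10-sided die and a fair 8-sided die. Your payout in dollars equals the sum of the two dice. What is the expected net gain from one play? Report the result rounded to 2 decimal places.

Distribution of the sum of the two dice: 2 w.p. 1/80, 3 w.p. 1/40, 4 w.p. 3/80, 5 w.p. 1/20, 6 w.p. 1/16, 7 w.p. 3/40, …
E[payout] = (1/80)·2 + (1/40)·3 + (3/80)·4 + (1/20)·5 + (1/16)·6 + (3/40)·7 + (7/80)·8 + (1/10)·9 + (1/10)·10 + (1/10)·11 + (7/80)·12 + (3/40)·13 + (1/16)·14 + (1/20)·15 + (3/80)·16 + (1/40)·17 + (1/80)·18 = 10
Expected profit = 10 − 2 = 8 ≈ $8.00

$8.00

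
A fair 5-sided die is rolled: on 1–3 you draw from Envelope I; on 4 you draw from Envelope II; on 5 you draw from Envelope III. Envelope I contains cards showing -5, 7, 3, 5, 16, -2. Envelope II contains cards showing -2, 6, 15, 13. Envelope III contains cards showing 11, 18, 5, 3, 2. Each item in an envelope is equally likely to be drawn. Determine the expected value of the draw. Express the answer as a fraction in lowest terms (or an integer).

139/25

E[X | Envelope I] = (-5 + 7 + 3 + 5 + 16 − 2)/6 = 4
E[X | Envelope II] = (-2 + 6 + 15 + 13)/4 = 8
E[X | Envelope III] = (11 + 18 + 5 + 3 + 2)/5 = 39/5
E[X] = (3/5)·4 + (1/5)·8 + (1/5)·39/5 = 139/25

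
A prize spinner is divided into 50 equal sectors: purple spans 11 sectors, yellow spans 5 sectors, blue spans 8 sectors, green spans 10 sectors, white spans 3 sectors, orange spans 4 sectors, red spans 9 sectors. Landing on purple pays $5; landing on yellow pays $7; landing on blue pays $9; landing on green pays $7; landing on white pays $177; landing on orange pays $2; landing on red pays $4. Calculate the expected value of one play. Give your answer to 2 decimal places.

E[payout] = (11/50)·5 + (5/50)·7 + (8/50)·9 + (10/50)·7 + (3/50)·177 + (4/50)·2 + (9/50)·4 = 807/50
≈ $16.14

$16.14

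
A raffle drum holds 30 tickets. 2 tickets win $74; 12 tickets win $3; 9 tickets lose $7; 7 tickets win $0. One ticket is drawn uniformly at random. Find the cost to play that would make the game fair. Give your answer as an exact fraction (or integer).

121/30 dollars

E[payout] = (2/30)·74 + (12/30)·3 + (9/30)·(-7) + (7/30)·0 = 121/30
Fair fee = E[payout] = 121/30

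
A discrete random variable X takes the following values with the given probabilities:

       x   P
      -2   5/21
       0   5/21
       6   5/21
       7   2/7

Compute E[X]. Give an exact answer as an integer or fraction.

62/21

E[X] = (5/21)·(-2) + (5/21)·0 + (5/21)·6 + (2/7)·7
     = 62/21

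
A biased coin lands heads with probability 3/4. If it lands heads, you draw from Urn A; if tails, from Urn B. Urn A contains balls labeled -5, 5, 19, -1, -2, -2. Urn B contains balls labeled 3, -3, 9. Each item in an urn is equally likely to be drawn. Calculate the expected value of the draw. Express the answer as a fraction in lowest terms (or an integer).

5/2

E[X | Urn A] = (-5 + 5 + 19 − 1 − 2 − 2)/6 = 7/3
E[X | Urn B] = (3 − 3 + 9)/3 = 3
E[X] = (3/4)·7/3 + (1/4)·3 = 5/2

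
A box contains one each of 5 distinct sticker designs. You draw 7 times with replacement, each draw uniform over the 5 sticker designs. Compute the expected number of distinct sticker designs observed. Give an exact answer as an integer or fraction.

Let Xⱼ=1 if type j appears at least once. P(Xⱼ=1) = 1 − ((5−1)/5)^7 = 61741/78125.
E[#distinct] = 5·61741/78125 = 61741/15625.

61741/15625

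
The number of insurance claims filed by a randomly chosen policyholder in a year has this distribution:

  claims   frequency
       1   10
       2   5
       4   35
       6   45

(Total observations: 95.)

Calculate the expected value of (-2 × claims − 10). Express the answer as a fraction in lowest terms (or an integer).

-362/19

Total = 95, so P(claims=1) = 10/95, etc.
E[-2x-10] = (2/19)·(-12) + (1/19)·(-14) + (7/19)·(-18) + (9/19)·(-22)
     = -362/19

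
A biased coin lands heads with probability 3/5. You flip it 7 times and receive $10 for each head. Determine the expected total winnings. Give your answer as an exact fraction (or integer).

E[#heads] = 7·3/5 = 21/5 (linearity over flips).
E[winnings] = 10·21/5 = 42.

$42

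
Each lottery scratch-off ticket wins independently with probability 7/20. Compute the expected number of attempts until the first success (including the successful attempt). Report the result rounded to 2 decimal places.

For a geometric distribution, E[trials] = 1/p = 1/(7/20) = 20/7.
≈ 2.86

2.86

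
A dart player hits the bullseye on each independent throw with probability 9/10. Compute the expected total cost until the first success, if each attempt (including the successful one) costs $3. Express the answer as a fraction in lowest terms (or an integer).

10/3 dollars

E[#attempts] = 1/p = 10/9; E[cost] = 3·10/9 = 10/3.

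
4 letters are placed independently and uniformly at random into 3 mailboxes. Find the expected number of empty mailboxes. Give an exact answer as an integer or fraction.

16/27

Let Xⱼ=1 if mailbox j is empty. P(Xⱼ=1) = ((3-1)/3)^4 = 16/81.
By linearity, E[#empty] = 3·16/81 = 16/27.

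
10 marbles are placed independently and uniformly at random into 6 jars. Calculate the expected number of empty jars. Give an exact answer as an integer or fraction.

9765625/10077696

Let Xⱼ=1 if jar j is empty. P(Xⱼ=1) = ((6-1)/6)^10 = 9765625/60466176.
By linearity, E[#empty] = 6·9765625/60466176 = 9765625/10077696.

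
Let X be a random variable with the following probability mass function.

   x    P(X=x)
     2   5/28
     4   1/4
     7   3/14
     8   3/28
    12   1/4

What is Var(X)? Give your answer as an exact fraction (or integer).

1273/98

E[X] = (5/28)·2 + (1/4)·4 + (3/14)·7 + (3/28)·8 + (1/4)·12 = 47/7
E[X²] = (5/28)·4 + (1/4)·16 + (3/14)·49 + (3/28)·64 + (1/4)·144 = 813/14
Var(X) = 813/14 − (47/7)² = 1273/98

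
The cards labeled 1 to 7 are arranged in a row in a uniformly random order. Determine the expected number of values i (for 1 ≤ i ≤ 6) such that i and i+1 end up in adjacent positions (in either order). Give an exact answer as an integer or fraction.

12/7

For each i ∈ {1,…,6}, let Xᵢ = 1 if i and i+1 are adjacent. P(Xᵢ=1) = 2·(7−1)!/7! = 2/7.
By linearity, E[ΣXᵢ] = (6)·(2/7) = 12/7.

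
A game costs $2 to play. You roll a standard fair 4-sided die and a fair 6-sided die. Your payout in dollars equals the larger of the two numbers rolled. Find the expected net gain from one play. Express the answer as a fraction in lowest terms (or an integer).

Distribution of the larger of the two numbers rolled: 1 w.p. 1/24, 2 w.p. 1/8, 3 w.p. 5/24, 4 w.p. 7/24, 5 w.p. 1/6, 6 w.p. 1/6
E[payout] = (1/24)·1 + (1/8)·2 + (5/24)·3 + (7/24)·4 + (1/6)·5 + (1/6)·6 = 47/12
Expected profit = 47/12 − 2 = 23/12

23/12 dollars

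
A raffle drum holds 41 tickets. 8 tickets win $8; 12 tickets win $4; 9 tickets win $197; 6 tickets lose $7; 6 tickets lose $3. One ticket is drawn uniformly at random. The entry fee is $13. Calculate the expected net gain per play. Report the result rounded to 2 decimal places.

$31.51

E[payout] = (8/41)·8 + (12/41)·4 + (9/41)·197 + (6/41)·(-7) + (6/41)·(-3) = 1825/41
Expected profit = 1825/41 − 13 = 1292/41 ≈ $31.51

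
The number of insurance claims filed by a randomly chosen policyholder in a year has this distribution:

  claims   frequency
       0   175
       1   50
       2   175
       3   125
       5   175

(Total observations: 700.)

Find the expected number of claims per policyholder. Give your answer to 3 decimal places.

2.357

Total = 700, so P(claims=0) = 175/700, etc.
E[X] = (1/4)·0 + (1/14)·1 + (1/4)·2 + (5/28)·3 + (1/4)·5
     = 33/14 ≈ 2.357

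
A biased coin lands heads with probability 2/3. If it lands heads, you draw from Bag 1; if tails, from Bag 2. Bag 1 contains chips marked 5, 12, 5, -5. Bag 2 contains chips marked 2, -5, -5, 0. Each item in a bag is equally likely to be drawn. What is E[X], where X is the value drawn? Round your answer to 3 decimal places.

E[X | Bag 1] = (5 + 12 + 5 − 5)/4 = 17/4
E[X | Bag 2] = (2 − 5 − 5 + 0)/4 = -2
E[X] = (2/3)·17/4 + (1/3)·(-2) = 13/6 ≈ 2.167

2.167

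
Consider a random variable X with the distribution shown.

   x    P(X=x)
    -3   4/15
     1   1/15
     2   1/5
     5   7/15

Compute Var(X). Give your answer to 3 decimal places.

E[X] = (4/15)·(-3) + (1/15)·1 + (1/5)·2 + (7/15)·5 = 2
E[X²] = (4/15)·9 + (1/15)·1 + (1/5)·4 + (7/15)·25 = 224/15
Var(X) = 224/15 − (2)² = 164/15 ≈ 10.933

10.933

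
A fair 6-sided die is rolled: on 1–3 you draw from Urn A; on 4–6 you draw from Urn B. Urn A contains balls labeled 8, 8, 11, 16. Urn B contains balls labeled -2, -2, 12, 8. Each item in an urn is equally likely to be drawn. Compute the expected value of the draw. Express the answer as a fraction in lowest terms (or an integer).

E[X | Urn A] = (8 + 8 + 11 + 16)/4 = 43/4
E[X | Urn B] = (-2 − 2 + 12 + 8)/4 = 4
E[X] = (1/2)·43/4 + (1/2)·4 = 59/8

59/8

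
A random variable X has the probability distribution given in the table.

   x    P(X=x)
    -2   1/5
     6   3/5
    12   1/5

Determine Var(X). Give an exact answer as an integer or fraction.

496/25

E[X] = (1/5)·(-2) + (3/5)·6 + (1/5)·12 = 28/5
E[X²] = (1/5)·4 + (3/5)·36 + (1/5)·144 = 256/5
Var(X) = 256/5 − (28/5)² = 496/25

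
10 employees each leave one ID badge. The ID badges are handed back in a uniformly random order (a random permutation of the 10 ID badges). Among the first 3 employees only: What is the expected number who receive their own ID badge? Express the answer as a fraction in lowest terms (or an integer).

3/10

Let Xᵢ = 1 if person i gets their own ID badge. For each i, P(Xᵢ=1) = 1/10.
By linearity of expectation, E[X₁+…+X_3] = 3·(1/10) = 3/10.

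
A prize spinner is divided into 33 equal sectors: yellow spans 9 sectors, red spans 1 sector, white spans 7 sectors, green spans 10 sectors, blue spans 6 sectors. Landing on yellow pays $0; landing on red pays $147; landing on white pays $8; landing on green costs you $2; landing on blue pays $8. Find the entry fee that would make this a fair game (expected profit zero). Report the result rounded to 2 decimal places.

$7.00

E[payout] = (9/33)·0 + (1/33)·147 + (7/33)·8 + (10/33)·(-2) + (6/33)·8 = 7
Fair fee = E[payout] = 7 ≈ $7.00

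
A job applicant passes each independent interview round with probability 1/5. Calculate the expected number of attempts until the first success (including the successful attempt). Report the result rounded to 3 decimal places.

5.000

For a geometric distribution, E[trials] = 1/p = 1/(1/5) = 5.
≈ 5.000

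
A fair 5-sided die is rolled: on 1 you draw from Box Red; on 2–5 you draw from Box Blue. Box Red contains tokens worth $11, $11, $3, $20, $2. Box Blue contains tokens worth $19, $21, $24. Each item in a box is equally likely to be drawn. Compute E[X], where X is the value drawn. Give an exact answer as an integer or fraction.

1421/75 dollars

E[X | Box Red] = (11 + 11 + 3 + 20 + 2)/5 = 47/5
E[X | Box Blue] = (19 + 21 + 24)/3 = 64/3
E[X] = (1/5)·47/5 + (4/5)·64/3 = 1421/75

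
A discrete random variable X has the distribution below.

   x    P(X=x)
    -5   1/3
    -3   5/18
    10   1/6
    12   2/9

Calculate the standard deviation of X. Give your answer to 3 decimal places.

E[X] = 11/6, E[X²] = 119/2
Var(X) = E[X²] − (E[X])² = 119/2 − 121/36 = 2021/36
SD(X) = √(2021/36) ≈ 7.493

7.493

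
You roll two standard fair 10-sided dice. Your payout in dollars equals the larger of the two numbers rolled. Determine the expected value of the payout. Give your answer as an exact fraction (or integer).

Distribution of the larger of the two numbers rolled: 1 w.p. 1/100, 2 w.p. 3/100, 3 w.p. 1/20, 4 w.p. 7/100, 5 w.p. 9/100, 6 w.p. 11/100, …
E[payout] = (1/100)·1 + (3/100)·2 + (1/20)·3 + (7/100)·4 + (9/100)·5 + (11/100)·6 + (13/100)·7 + (3/20)·8 + (17/100)·9 + (19/100)·10 = 143/20

143/20 dollars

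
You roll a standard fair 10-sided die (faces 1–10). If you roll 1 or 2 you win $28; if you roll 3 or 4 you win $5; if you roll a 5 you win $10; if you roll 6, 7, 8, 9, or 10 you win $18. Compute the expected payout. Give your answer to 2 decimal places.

$16.60

E[payout] = (1/5)·5 + (1/10)·10 + (1/2)·18 + (1/5)·28 = 83/5
≈ $16.60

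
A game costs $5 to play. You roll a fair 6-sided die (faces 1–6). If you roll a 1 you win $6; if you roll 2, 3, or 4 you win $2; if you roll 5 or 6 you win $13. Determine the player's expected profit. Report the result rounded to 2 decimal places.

$1.33

E[payout] = (1/2)·2 + (1/6)·6 + (1/3)·13 = 19/3
Expected profit = 19/3 − 5 = 4/3 ≈ $1.33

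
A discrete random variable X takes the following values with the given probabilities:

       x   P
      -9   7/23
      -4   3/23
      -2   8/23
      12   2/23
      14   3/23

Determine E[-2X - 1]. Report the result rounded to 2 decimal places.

E[-2x-1] = (7/23)·17 + (3/23)·7 + (8/23)·3 + (2/23)·(-25) + (3/23)·(-29)
     = 27/23 ≈ 1.17

1.17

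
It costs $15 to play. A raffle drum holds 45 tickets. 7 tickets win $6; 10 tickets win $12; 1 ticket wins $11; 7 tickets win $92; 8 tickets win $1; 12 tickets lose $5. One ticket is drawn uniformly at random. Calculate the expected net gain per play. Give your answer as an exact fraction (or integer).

E[payout] = (7/45)·6 + (10/45)·12 + (1/45)·11 + (7/45)·92 + (8/45)·1 + (12/45)·(-5) = 17
Expected profit = 17 − 15 = 2

$2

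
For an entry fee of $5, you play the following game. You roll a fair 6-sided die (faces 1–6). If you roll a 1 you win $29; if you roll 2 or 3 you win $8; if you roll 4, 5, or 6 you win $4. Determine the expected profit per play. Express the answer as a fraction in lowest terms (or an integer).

E[payout] = (1/2)·4 + (1/3)·8 + (1/6)·29 = 19/2
Expected profit = 19/2 − 5 = 9/2

9/2 dollars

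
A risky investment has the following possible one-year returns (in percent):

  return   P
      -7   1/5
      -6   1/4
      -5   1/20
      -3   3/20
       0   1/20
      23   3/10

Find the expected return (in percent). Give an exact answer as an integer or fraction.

E[X] = (1/5)·(-7) + (1/4)·(-6) + (1/20)·(-5) + (3/20)·(-3) + (1/20)·0 + (3/10)·23
     = 33/10

33/10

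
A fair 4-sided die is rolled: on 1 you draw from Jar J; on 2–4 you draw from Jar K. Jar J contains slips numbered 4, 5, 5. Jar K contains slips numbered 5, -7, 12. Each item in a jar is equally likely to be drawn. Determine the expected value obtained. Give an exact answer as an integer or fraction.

E[X | Jar J] = (4 + 5 + 5)/3 = 14/3
E[X | Jar K] = (5 − 7 + 12)/3 = 10/3
E[X] = (1/4)·14/3 + (3/4)·10/3 = 11/3

11/3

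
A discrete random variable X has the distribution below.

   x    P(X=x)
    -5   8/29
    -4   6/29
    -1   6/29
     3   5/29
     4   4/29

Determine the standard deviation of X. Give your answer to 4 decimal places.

3.5162

E[X] = -39/29, E[X²] = 411/29
Var(X) = E[X²] − (E[X])² = 411/29 − 1521/841 = 10398/841
SD(X) = √(10398/841) ≈ 3.5162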